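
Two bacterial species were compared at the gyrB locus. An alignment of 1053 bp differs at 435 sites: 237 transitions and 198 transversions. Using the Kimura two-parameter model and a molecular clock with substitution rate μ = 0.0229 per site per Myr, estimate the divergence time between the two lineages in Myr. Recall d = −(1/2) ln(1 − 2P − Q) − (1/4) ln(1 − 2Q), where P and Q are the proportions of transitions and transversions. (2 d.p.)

13.67

P = 237/1053 ≈ 0.225071 and Q = 198/1053 ≈ 0.188034.
Under the Kimura two-parameter model, d = −½ ln(1 − 2P − Q) − ¼ ln(1 − 2Q).
1 − 2P − Q = 0.361824, giving −½ ln(0.361824) = 0.508299.
1 − 2Q = 0.623932, giving −¼ ln(0.623932) = 0.117928.
d = 0.508299 + 0.117928 = 0.626227.
Under a molecular clock d = 2μt, so t = d/(2μ) = 0.626227 / (2 × 0.0229) = 13.67 Myr.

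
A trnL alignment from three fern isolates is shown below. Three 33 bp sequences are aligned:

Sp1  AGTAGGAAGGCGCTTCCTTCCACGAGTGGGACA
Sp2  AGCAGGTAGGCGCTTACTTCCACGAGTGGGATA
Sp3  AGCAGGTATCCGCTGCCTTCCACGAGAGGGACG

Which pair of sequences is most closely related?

Sp1 and Sp2

Sp1–Sp2: 4/33 differ, p = 0.121, d = 0.132.
Sp1–Sp3: 7/33 differ, p = 0.212, d = 0.249.
Sp2–Sp3: 7/33 differ, p = 0.212, d = 0.249.
The smallest distance is between Sp1 and Sp2.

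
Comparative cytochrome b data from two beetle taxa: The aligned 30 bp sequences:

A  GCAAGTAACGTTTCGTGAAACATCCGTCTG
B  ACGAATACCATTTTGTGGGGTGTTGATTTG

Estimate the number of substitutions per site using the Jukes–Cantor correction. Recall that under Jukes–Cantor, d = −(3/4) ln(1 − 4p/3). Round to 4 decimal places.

0.8240

The sequences differ at 15 of 30 sites, so p = 15/30 = 0.5.
d = −(3/4) ln(1 − 4p/3) = −0.75 ln(1 − 0.666667) = −0.75 ln(0.333333)
  = −0.75 × (-1.098613) = 0.823960 substitutions/site.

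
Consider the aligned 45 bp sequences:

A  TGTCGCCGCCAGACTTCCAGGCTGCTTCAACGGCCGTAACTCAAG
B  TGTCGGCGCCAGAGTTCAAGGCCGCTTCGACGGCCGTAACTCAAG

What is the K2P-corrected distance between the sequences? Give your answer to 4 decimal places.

0.1203

Of 45 sites, 2 differences are transitions and 3 are transversions, so P = 2/45 ≈ 0.044444 and Q = 3/45 ≈ 0.066667.
Under the Kimura two-parameter model, d = −½ ln(1 − 2P − Q) − ¼ ln(1 − 2Q).
1 − 2P − Q = 0.844445, giving −½ ln(0.844445) = 0.084538.
1 − 2Q = 0.866666, giving −¼ ln(0.866666) = 0.035775.
d = 0.084538 + 0.035775 = 0.120313.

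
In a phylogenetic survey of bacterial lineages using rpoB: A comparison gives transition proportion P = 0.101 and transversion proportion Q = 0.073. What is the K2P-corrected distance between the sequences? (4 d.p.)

Under the Kimura two-parameter model, d = −½ ln(1 − 2P − Q) − ¼ ln(1 − 2Q).
1 − 2P − Q = 0.725, giving −½ ln(0.725) = 0.160792.
1 − 2Q = 0.854, giving −¼ ln(0.854) = 0.039456.
d = 0.160792 + 0.039456 = 0.200248.

0.2002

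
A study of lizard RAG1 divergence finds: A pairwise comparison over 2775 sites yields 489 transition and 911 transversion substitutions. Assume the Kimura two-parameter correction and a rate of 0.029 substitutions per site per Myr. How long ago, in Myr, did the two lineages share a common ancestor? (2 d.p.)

14.45

P = 489/2775 ≈ 0.176216 and Q = 911/2775 ≈ 0.328288.
Under the Kimura two-parameter model, d = −½ ln(1 − 2P − Q) − ¼ ln(1 − 2Q).
1 − 2P − Q = 0.31928, giving −½ ln(0.31928) = 0.570843.
1 − 2Q = 0.343424, giving −¼ ln(0.343424) = 0.267197.
d = 0.570843 + 0.267197 = 0.838040.
Under a molecular clock d = 2μt, so t = d/(2μ) = 0.838040 / (2 × 0.029) = 14.45 Myr.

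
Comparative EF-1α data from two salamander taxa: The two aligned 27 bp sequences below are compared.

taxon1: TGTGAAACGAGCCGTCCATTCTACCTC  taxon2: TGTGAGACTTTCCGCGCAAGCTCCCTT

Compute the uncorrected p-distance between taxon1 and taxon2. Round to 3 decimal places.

0.370

The sequences differ at 10 of 27 positions (sites 6, 9, 10, 11, 15, 16, 19, 20, 23, 27).
p = 10/27 = 0.370370… ≈ 0.370 (to 3 d.p.).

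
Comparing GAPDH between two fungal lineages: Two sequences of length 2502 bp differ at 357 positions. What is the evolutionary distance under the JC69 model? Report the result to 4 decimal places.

p = 357/2502 ≈ 0.142686.
d = −(3/4) ln(1 − 4p/3) = −0.75 ln(1 − 0.190248) = −0.75 ln(0.809752)
  = −0.75 × (-0.211027) = 0.158270 substitutions/site.

0.1583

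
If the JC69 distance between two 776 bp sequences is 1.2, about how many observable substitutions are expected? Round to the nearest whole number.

Invert JC69: p = (3/4)(1 − e^(−4d/3)) = 0.75 × (1 − e^(-1.6)) = 0.75 × (1 − 0.201897) = 0.598577.
Expected differing sites = pL ≈ 0.598577 × 776 = 464.495752 ≈ 464.

464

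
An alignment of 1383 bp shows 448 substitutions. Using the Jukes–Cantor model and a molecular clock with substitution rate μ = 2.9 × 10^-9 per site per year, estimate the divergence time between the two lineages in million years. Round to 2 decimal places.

73.12

p = 448/1383 ≈ 0.323933.
d = −(3/4) ln(1 − 4p/3) = −0.75 ln(1 − 0.431911) = −0.75 ln(0.568089)
  = −0.75 × (-0.565477) = 0.424108 substitutions/site.
Under a molecular clock d = 2μt, so t = d/(2μ) = 0.424108 / (2 × 2.9 × 10^-9) = 73.12 million years.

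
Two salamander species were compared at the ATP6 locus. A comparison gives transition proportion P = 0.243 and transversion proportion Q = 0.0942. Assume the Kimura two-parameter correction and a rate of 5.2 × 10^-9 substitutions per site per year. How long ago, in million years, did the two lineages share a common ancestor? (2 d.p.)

Under the Kimura two-parameter model, d = −½ ln(1 − 2P − Q) − ¼ ln(1 − 2Q).
1 − 2P − Q = 0.4198, giving −½ ln(0.4198) = 0.433988.
1 − 2Q = 0.8116, giving −¼ ln(0.8116) = 0.052187.
d = 0.433988 + 0.052187 = 0.486175.
Under a molecular clock d = 2μt, so t = d/(2μ) = 0.486175 / (2 × 5.2 × 10^-9) = 46.75 million years.

46.75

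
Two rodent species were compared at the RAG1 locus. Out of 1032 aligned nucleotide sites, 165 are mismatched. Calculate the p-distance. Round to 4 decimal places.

0.1599

p = 165/1032 = 0.159883… ≈ 0.1599 (to 4 d.p.).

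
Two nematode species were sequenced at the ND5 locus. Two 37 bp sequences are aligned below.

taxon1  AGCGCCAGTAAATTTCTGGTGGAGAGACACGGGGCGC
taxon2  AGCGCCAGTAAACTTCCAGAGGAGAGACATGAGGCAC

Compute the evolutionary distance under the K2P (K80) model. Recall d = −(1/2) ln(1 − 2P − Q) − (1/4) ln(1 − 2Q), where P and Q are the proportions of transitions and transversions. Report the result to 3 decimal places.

0.230

Of 37 sites, 6 differences are transitions and 1 are transversions, so P = 6/37 ≈ 0.162162 and Q = 1/37 ≈ 0.027027.
Under the Kimura two-parameter model, d = −½ ln(1 − 2P − Q) − ¼ ln(1 − 2Q).
1 − 2P − Q = 0.648649, giving −½ ln(0.648649) = 0.216432.
1 − 2Q = 0.945946, giving −¼ ln(0.945946) = 0.013892.
d = 0.216432 + 0.013892 = 0.230324.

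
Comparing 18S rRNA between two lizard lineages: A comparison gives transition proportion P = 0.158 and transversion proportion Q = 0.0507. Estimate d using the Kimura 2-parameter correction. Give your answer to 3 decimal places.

Under the Kimura two-parameter model, d = −½ ln(1 − 2P − Q) − ¼ ln(1 − 2Q).
1 − 2P − Q = 0.6333, giving −½ ln(0.6333) = 0.228406.
1 − 2Q = 0.8986, giving −¼ ln(0.8986) = 0.026729.
d = 0.228406 + 0.026729 = 0.255135.

0.255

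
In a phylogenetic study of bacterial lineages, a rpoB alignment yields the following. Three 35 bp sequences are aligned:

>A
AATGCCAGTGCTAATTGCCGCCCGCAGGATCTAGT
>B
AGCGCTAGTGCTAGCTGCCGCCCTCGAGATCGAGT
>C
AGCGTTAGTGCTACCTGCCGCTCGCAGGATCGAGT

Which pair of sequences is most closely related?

B and C

A–B: 9/35 differ, p = 0.257, d = 0.315.
A–C: 8/35 differ, p = 0.229, d = 0.273.
B–C: 6/35 differ, p = 0.171, d = 0.195.
The smallest distance is between B and C.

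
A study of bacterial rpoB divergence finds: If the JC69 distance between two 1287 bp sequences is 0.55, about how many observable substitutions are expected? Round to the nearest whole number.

Invert JC69: p = (3/4)(1 − e^(−4d/3)) = 0.75 × (1 − e^(-0.733333)) = 0.75 × (1 − 0.480305) = 0.389771.
Expected differing sites = pL ≈ 0.389771 × 1287 = 501.635277 ≈ 502.

502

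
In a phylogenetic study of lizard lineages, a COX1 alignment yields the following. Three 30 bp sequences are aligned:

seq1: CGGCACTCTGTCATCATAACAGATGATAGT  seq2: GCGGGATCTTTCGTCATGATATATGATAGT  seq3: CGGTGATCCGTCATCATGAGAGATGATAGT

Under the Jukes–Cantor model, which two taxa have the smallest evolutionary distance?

seq1 and seq3

seq1–seq2: 10/30 differ, p = 0.333, d = 0.441.
seq1–seq3: 6/30 differ, p = 0.200, d = 0.233.
seq2–seq3: 8/30 differ, p = 0.267, d = 0.330.
The smallest distance is between seq1 and seq3.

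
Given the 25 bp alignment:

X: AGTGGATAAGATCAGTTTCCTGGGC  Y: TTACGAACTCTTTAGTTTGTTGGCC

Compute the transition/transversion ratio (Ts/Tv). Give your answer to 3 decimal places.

Transitions are A↔G and C↔T; transversions are all other mismatches.
Transitions: 2. Transversions: 11.
R = 2/11 = 0.181818… ≈ 0.182 (to 3 d.p.).

0.182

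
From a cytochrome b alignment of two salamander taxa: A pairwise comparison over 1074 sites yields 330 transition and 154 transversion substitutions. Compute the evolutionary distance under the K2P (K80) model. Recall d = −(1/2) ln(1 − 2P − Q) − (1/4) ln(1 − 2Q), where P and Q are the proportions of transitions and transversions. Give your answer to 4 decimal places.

0.7937

P = 330/1074 ≈ 0.307263 and Q = 154/1074 ≈ 0.143389.
Under the Kimura two-parameter model, d = −½ ln(1 − 2P − Q) − ¼ ln(1 − 2Q).
1 − 2P − Q = 0.242085, giving −½ ln(0.242085) = 0.709233.
1 − 2Q = 0.713222, giving −¼ ln(0.713222) = 0.084491.
d = 0.709233 + 0.084491 = 0.793724.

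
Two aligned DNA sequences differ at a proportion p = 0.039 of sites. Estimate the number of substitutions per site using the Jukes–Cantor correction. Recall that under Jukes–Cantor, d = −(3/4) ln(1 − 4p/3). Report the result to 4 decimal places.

0.0401

d = −(3/4) ln(1 − 4p/3) = −0.75 ln(1 − 0.052) = −0.75 ln(0.948)
  = −0.75 × (-0.053401) = 0.040051 substitutions/site.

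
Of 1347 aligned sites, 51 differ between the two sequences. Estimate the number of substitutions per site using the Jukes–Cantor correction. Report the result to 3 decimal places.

0.039

p = 51/1347 ≈ 0.037862.
d = −(3/4) ln(1 − 4p/3) = −0.75 ln(1 − 0.050483) = −0.75 ln(0.949517)
  = −0.75 × (-0.051802) = 0.038852 substitutions/site.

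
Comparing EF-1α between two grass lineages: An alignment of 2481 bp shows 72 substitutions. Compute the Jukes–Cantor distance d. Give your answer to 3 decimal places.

0.030

p = 72/2481 ≈ 0.029021.
d = −(3/4) ln(1 − 4p/3) = −0.75 ln(1 − 0.038695) = −0.75 ln(0.961305)
  = −0.75 × (-0.039464) = 0.029598 substitutions/site.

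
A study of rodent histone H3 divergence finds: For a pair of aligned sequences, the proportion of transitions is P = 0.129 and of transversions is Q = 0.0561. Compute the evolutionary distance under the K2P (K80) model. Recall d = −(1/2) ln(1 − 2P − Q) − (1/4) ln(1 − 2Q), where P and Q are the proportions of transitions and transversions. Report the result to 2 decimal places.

Under the Kimura two-parameter model, d = −½ ln(1 − 2P − Q) − ¼ ln(1 − 2Q).
1 − 2P − Q = 0.6859, giving −½ ln(0.6859) = 0.188512.
1 − 2Q = 0.8878, giving −¼ ln(0.8878) = 0.029752.
d = 0.188512 + 0.029752 = 0.218264.

0.22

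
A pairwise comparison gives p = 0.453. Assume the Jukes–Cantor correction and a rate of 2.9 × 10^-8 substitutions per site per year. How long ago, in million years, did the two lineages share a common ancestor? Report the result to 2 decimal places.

d = −(3/4) ln(1 − 4p/3) = −0.75 ln(1 − 0.604) = −0.75 ln(0.396)
  = −0.75 × (-0.926341) = 0.694756 substitutions/site.
Under a molecular clock d = 2μt, so t = d/(2μ) = 0.694756 / (2 × 2.9 × 10^-8) = 11.98 million years.

11.98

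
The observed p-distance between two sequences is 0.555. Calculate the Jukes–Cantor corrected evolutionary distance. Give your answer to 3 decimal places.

d = −(3/4) ln(1 − 4p/3) = −0.75 ln(1 − 0.74) = −0.75 ln(0.26)
  = −0.75 × (-1.347074) = 1.010306 substitutions/site.

1.010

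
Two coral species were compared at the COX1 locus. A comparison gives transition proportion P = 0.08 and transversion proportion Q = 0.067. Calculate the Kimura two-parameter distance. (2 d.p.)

0.16

Under the Kimura two-parameter model, d = −½ ln(1 − 2P − Q) − ¼ ln(1 − 2Q).
1 − 2P − Q = 0.773, giving −½ ln(0.773) = 0.128738.
1 − 2Q = 0.866, giving −¼ ln(0.866) = 0.035968.
d = 0.128738 + 0.035968 = 0.164706.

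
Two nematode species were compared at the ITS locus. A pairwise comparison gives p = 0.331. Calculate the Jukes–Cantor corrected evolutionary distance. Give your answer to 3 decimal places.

d = −(3/4) ln(1 − 4p/3) = −0.75 ln(1 − 0.441333) = −0.75 ln(0.558667)
  = −0.75 × (-0.582202) = 0.436652 substitutions/site.

0.437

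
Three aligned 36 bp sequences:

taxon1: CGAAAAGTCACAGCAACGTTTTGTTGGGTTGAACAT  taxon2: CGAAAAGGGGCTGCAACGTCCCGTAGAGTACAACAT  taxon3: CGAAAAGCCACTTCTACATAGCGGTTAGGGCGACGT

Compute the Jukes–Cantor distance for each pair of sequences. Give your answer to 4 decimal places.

taxon1–taxon2: 11/36 sites differ → p ≈ 0.305556, d = −0.75 ln(1 − 0.407408) = 0.392437 ≈ 0.3924.
taxon1–taxon3: 16/36 sites differ → p ≈ 0.444444, d = −0.75 ln(1 − 0.592592) = 0.673455 ≈ 0.6735.
taxon2–taxon3: 15/36 sites differ → p ≈ 0.416667, d = −0.75 ln(1 − 0.555556) = 0.608198 ≈ 0.6082.

d(taxon1,taxon2) = 0.3924, d(taxon1,taxon3) = 0.6735, d(taxon2,taxon3) = 0.6082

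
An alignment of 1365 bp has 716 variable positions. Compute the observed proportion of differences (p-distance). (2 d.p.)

p = 716/1365 = 0.524542… ≈ 0.52 (to 2 d.p.).

0.52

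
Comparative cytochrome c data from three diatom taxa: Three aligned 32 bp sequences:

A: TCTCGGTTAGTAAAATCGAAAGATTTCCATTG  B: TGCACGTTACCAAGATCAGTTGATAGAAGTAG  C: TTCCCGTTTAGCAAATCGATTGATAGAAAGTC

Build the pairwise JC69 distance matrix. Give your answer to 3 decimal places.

A–B: 17/32 sites differ → p = 0.53125, d = −0.75 ln(1 − 0.708333) = 0.924107 ≈ 0.924.
A–C: 15/32 sites differ → p = 0.46875, d = −0.75 ln(1 − 0.625) = 0.735622 ≈ 0.736.
B–C: 13/32 sites differ → p = 0.40625, d = −0.75 ln(1 − 0.541667) = 0.585119 ≈ 0.585.

d(A,B) = 0.924, d(A,C) = 0.736, d(B,C) = 0.585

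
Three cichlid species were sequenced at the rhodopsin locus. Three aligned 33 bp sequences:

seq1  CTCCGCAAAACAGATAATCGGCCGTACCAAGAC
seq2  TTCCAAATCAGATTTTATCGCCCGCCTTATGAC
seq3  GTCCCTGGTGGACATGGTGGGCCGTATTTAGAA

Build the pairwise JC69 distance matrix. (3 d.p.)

seq1–seq2: 15/33 sites differ → p ≈ 0.454545, d = −0.75 ln(1 − 0.60606) = 0.698667 ≈ 0.699.
seq1–seq3: 16/33 sites differ → p ≈ 0.484848, d = −0.75 ln(1 − 0.646464) = 0.779827 ≈ 0.780.
seq2–seq3: 18/33 sites differ → p ≈ 0.545455, d = −0.75 ln(1 − 0.727273) = 0.974463 ≈ 0.974.

d(seq1,seq2) = 0.699, d(seq1,seq3) = 0.780, d(seq2,seq3) = 0.974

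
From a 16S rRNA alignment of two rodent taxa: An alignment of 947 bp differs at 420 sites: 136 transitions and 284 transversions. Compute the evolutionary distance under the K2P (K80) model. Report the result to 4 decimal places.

0.6712

P = 136/947 ≈ 0.143611 and Q = 284/947 ≈ 0.299894.
Under the Kimura two-parameter model, d = −½ ln(1 − 2P − Q) − ¼ ln(1 − 2Q).
1 − 2P − Q = 0.412884, giving −½ ln(0.412884) = 0.442294.
1 − 2Q = 0.400212, giving −¼ ln(0.400212) = 0.228940.
d = 0.442294 + 0.228940 = 0.671234.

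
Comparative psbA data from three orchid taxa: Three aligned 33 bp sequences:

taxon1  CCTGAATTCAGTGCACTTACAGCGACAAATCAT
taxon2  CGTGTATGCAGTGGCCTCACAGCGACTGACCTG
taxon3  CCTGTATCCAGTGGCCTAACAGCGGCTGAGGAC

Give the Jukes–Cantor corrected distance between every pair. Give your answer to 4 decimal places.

taxon1–taxon2: 11/33 sites differ → p ≈ 0.333333, d = −0.75 ln(1 − 0.444444) = 0.440839 ≈ 0.4408.
taxon1–taxon3: 11/33 sites differ → p ≈ 0.333333, d = −0.75 ln(1 − 0.444444) = 0.440839 ≈ 0.4408.
taxon2–taxon3: 8/33 sites differ → p ≈ 0.242424, d = −0.75 ln(1 − 0.323232) = 0.292820 ≈ 0.2928.

d(taxon1,taxon2) = 0.4408, d(taxon1,taxon3) = 0.4408, d(taxon2,taxon3) = 0.2928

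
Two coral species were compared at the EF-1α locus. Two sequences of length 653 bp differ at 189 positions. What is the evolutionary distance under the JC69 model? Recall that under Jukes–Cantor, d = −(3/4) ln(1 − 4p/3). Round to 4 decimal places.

0.3657

p = 189/653 ≈ 0.289433.
d = −(3/4) ln(1 − 4p/3) = −0.75 ln(1 − 0.385911) = −0.75 ln(0.614089)
  = −0.75 × (-0.487615) = 0.365711 substitutions/site.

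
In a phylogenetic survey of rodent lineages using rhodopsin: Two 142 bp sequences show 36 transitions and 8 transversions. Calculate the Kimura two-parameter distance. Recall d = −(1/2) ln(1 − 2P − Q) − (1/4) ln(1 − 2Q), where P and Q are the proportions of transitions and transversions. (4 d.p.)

0.4442

P = 36/142 ≈ 0.253521 and Q = 8/142 ≈ 0.056338.
Under the Kimura two-parameter model, d = −½ ln(1 − 2P − Q) − ¼ ln(1 − 2Q).
1 − 2P − Q = 0.43662, giving −½ ln(0.43662) = 0.414346.
1 − 2Q = 0.887324, giving −¼ ln(0.887324) = 0.029886.
d = 0.414346 + 0.029886 = 0.444232.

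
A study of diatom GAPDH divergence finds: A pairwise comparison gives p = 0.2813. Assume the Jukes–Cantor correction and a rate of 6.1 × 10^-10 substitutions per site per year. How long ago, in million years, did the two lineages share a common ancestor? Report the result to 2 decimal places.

d = −(3/4) ln(1 − 4p/3) = −0.75 ln(1 − 0.375067) = −0.75 ln(0.624933)
  = −0.75 × (-0.470111) = 0.352583 substitutions/site.
Under a molecular clock d = 2μt, so t = d/(2μ) = 0.352583 / (2 × 6.1 × 10^-10) = 289.00 million years.

289.00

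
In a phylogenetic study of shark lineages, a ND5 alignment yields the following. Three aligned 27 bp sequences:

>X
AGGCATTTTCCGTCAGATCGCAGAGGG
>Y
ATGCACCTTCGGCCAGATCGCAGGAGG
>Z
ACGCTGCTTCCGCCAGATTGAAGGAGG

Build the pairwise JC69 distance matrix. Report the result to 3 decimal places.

d(X,Y) = 0.318, d(X,Z) = 0.441, d(Y,Z) = 0.264

X–Y: 7/27 sites differ → p ≈ 0.259259, d = −0.75 ln(1 − 0.345679) = 0.318118 ≈ 0.318.
X–Z: 9/27 sites differ → p ≈ 0.333333, d = −0.75 ln(1 − 0.444444) = 0.440839 ≈ 0.441.
Y–Z: 6/27 sites differ → p ≈ 0.222222, d = −0.75 ln(1 − 0.296296) = 0.263548 ≈ 0.264.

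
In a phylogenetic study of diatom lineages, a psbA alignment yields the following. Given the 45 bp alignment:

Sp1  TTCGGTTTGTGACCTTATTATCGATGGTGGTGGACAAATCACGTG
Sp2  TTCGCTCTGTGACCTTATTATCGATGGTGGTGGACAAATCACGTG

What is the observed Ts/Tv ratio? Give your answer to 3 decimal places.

Transitions are A↔G and C↔T; transversions are all other mismatches.
Transitions: 1. Transversions: 1.
R = 1/1 = 1.000.

1.000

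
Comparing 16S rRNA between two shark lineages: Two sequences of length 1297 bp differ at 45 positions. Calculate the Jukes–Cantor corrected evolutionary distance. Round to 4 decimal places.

p = 45/1297 ≈ 0.034695.
d = −(3/4) ln(1 − 4p/3) = −0.75 ln(1 − 0.04626) = −0.75 ln(0.95374)
  = −0.75 × (-0.047364) = 0.035523 substitutions/site.

0.0355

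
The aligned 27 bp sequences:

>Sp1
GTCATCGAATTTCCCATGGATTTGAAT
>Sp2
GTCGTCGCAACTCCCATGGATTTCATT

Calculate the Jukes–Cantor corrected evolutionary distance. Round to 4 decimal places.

0.2635

The sequences differ at 6 of 27 sites (4, 8, 10, 11, 24, 26), so p = 6/27 ≈ 0.222222.
d = −(3/4) ln(1 − 4p/3) = −0.75 ln(1 − 0.296296) = −0.75 ln(0.703704)
  = −0.75 × (-0.351397) = 0.263548 substitutions/site.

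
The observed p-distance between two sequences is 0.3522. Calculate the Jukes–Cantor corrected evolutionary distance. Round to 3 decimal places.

0.476

d = −(3/4) ln(1 − 4p/3) = −0.75 ln(1 − 0.4696) = −0.75 ln(0.5304)
  = −0.75 × (-0.634124) = 0.475593 substitutions/site.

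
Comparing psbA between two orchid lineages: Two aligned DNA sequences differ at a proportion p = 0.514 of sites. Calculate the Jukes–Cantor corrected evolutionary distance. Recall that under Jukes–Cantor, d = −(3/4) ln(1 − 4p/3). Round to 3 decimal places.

0.867

d = −(3/4) ln(1 − 4p/3) = −0.75 ln(1 − 0.685333) = −0.75 ln(0.314667)
  = −0.75 × (-1.156240) = 0.867180 substitutions/site.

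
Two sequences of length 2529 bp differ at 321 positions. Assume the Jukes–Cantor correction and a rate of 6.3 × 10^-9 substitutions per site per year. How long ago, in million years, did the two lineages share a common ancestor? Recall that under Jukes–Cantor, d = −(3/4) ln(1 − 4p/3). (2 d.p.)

p = 321/2529 ≈ 0.126928.
d = −(3/4) ln(1 − 4p/3) = −0.75 ln(1 − 0.169237) = −0.75 ln(0.830763)
  = −0.75 × (-0.185411) = 0.139058 substitutions/site.
Under a molecular clock d = 2μt, so t = d/(2μ) = 0.139058 / (2 × 6.3 × 10^-9) = 11.04 million years.

11.04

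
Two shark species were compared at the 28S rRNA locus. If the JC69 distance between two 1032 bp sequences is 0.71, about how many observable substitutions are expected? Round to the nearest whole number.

Invert JC69: p = (3/4)(1 − e^(−4d/3)) = 0.75 × (1 − e^(-0.946667)) = 0.75 × (1 − 0.388032) = 0.458976.
Expected differing sites = pL ≈ 0.458976 × 1032 = 473.663232 ≈ 474.

474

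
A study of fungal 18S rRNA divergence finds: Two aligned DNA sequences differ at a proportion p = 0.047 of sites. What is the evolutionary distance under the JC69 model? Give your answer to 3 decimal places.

0.049

d = −(3/4) ln(1 − 4p/3) = −0.75 ln(1 − 0.062667) = −0.75 ln(0.937333)
  = −0.75 × (-0.064717) = 0.048538 substitutions/site.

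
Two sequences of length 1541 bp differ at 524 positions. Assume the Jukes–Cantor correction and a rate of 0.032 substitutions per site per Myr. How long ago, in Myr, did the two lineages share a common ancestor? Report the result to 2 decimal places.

7.08

p = 524/1541 ≈ 0.340039.
d = −(3/4) ln(1 − 4p/3) = −0.75 ln(1 − 0.453385) = −0.75 ln(0.546615)
  = −0.75 × (-0.604011) = 0.453008 substitutions/site.
Under a molecular clock d = 2μt, so t = d/(2μ) = 0.453008 / (2 × 0.032) = 7.08 Myr.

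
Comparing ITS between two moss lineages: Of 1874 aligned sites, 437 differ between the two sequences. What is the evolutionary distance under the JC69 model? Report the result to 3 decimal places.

p = 437/1874 ≈ 0.233191.
d = −(3/4) ln(1 − 4p/3) = −0.75 ln(1 − 0.310921) = −0.75 ln(0.689079)
  = −0.75 × (-0.372399) = 0.279299 substitutions/site.

0.279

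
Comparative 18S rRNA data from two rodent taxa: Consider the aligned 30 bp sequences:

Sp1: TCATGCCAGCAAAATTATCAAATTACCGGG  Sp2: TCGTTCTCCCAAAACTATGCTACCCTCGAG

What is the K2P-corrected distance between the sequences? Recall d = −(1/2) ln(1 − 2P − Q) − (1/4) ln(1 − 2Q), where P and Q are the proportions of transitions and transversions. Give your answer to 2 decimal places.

0.76

Of 30 sites, 7 differences are transitions and 7 are transversions, so P = 7/30 ≈ 0.233333 and Q = 7/30 ≈ 0.233333.
Under the Kimura two-parameter model, d = −½ ln(1 − 2P − Q) − ¼ ln(1 − 2Q).
1 − 2P − Q = 0.300001, giving −½ ln(0.300001) = 0.601985.
1 − 2Q = 0.533334, giving −¼ ln(0.533334) = 0.157152.
d = 0.601985 + 0.157152 = 0.759137.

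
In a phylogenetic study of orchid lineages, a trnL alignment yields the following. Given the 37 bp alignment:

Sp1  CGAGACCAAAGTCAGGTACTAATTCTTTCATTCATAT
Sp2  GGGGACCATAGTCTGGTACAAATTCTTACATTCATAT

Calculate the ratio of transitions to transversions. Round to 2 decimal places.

0.20

Transitions are A↔G and C↔T; transversions are all other mismatches.
Transitions: 1. Transversions: 5.
R = 1/5 = 0.20.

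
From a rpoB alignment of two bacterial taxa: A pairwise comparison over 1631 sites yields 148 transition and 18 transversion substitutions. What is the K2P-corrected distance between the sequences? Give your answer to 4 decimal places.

0.1125

P = 148/1631 ≈ 0.090742 and Q = 18/1631 ≈ 0.011036.
Under the Kimura two-parameter model, d = −½ ln(1 − 2P − Q) − ¼ ln(1 − 2Q).
1 − 2P − Q = 0.80748, giving −½ ln(0.80748) = 0.106918.
1 − 2Q = 0.977928, giving −¼ ln(0.977928) = 0.005580.
d = 0.106918 + 0.005580 = 0.112498.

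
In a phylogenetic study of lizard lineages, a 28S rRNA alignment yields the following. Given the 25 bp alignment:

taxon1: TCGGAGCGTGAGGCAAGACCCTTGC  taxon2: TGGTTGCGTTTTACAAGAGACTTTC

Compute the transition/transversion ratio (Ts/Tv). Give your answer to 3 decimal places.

Transitions are A↔G and C↔T; transversions are all other mismatches.
Transitions: 1. Transversions: 9.
R = 1/9 = 0.111111… ≈ 0.111 (to 3 d.p.).

0.111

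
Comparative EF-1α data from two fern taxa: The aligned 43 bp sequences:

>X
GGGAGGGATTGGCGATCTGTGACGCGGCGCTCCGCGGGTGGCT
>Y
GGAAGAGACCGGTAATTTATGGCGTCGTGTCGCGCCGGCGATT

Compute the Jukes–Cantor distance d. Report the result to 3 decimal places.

The sequences differ at 19 of 43 sites, so p = 19/43 ≈ 0.44186.
d = −(3/4) ln(1 − 4p/3) = −0.75 ln(1 − 0.589147) = −0.75 ln(0.410853)
  = −0.75 × (-0.889520) = 0.667140 substitutions/site.

0.667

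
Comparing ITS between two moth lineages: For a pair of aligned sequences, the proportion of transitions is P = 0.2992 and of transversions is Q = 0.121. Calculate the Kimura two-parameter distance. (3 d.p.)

Under the Kimura two-parameter model, d = −½ ln(1 − 2P − Q) − ¼ ln(1 − 2Q).
1 − 2P − Q = 0.2806, giving −½ ln(0.2806) = 0.635413.
1 − 2Q = 0.758, giving −¼ ln(0.758) = 0.069268.
d = 0.635413 + 0.069268 = 0.704681.

0.705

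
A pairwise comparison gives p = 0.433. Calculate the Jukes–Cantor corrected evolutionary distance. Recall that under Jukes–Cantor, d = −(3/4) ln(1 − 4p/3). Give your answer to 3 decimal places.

0.646

d = −(3/4) ln(1 − 4p/3) = −0.75 ln(1 − 0.577333) = −0.75 ln(0.422667)
  = −0.75 × (-0.861171) = 0.645878 substitutions/site.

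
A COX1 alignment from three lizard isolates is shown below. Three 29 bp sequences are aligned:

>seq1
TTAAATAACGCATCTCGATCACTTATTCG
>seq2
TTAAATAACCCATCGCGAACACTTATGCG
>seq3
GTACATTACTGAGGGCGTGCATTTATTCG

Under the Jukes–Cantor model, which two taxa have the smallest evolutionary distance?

seq1 and seq2

seq1–seq2: 4/29 differ, p = 0.138, d = 0.152.
seq1–seq3: 11/29 differ, p = 0.379, d = 0.529.
seq2–seq3: 11/29 differ, p = 0.379, d = 0.529.
The smallest distance is between seq1 and seq2.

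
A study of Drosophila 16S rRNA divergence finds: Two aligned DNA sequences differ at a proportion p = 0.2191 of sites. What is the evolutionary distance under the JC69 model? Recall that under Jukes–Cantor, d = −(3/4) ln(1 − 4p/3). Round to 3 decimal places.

d = −(3/4) ln(1 − 4p/3) = −0.75 ln(1 − 0.292133) = −0.75 ln(0.707867)
  = −0.75 × (-0.345499) = 0.259124 substitutions/site.

0.259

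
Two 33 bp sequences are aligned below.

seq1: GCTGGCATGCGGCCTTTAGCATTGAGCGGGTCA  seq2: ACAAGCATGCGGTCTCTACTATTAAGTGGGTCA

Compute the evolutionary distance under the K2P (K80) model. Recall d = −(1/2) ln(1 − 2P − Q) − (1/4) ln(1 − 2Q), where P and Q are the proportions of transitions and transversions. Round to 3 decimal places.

Of 33 sites, 7 differences are transitions and 2 are transversions, so P = 7/33 ≈ 0.212121 and Q = 2/33 ≈ 0.060606.
Under the Kimura two-parameter model, d = −½ ln(1 − 2P − Q) − ¼ ln(1 − 2Q).
1 − 2P − Q = 0.515152, giving −½ ln(0.515152) = 0.331647.
1 − 2Q = 0.878788, giving −¼ ln(0.878788) = 0.032303.
d = 0.331647 + 0.032303 = 0.363950.

0.364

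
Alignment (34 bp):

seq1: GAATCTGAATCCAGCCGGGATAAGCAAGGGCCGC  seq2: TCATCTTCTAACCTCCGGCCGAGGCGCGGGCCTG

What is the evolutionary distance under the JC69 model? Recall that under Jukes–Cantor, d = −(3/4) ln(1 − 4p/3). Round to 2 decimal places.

0.82

The sequences differ at 17 of 34 sites, so p = 17/34 = 0.5.
d = −(3/4) ln(1 − 4p/3) = −0.75 ln(1 − 0.666667) = −0.75 ln(0.333333)
  = −0.75 × (-1.098613) = 0.823960 substitutions/site.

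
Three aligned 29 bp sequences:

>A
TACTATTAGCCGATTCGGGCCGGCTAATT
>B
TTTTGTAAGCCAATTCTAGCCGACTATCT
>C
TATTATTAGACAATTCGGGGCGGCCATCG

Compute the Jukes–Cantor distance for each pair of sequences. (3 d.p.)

A–B: 10/29 sites differ → p ≈ 0.344828, d = −0.75 ln(1 − 0.459771) = 0.461822 ≈ 0.462.
A–C: 8/29 sites differ → p ≈ 0.275862, d = −0.75 ln(1 − 0.367816) = 0.343931 ≈ 0.344.
B–C: 10/29 sites differ → p ≈ 0.344828, d = −0.75 ln(1 − 0.459771) = 0.461822 ≈ 0.462.

d(A,B) = 0.462, d(A,C) = 0.344, d(B,C) = 0.462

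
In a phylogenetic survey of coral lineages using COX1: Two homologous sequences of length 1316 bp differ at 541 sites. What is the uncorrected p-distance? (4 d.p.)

0.4111

p = 541/1316 = 0.411094… ≈ 0.4111 (to 4 d.p.).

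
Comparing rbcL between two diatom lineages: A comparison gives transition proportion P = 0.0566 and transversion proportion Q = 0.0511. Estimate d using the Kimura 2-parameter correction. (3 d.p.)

0.117

Under the Kimura two-parameter model, d = −½ ln(1 − 2P − Q) − ¼ ln(1 − 2Q).
1 − 2P − Q = 0.8357, giving −½ ln(0.8357) = 0.089743.
1 − 2Q = 0.8978, giving −¼ ln(0.8978) = 0.026952.
d = 0.089743 + 0.026952 = 0.116695.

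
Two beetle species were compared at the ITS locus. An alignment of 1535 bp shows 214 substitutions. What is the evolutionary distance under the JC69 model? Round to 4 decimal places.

0.1542

p = 214/1535 ≈ 0.139414.
d = −(3/4) ln(1 − 4p/3) = −0.75 ln(1 − 0.185885) = −0.75 ln(0.814115)
  = −0.75 × (-0.205654) = 0.154241 substitutions/site.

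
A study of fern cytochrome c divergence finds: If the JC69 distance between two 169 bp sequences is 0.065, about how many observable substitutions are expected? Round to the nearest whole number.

Invert JC69: p = (3/4)(1 − e^(−4d/3)) = 0.75 × (1 − e^(-0.086667)) = 0.75 × (1 − 0.916982) = 0.062264.
Expected differing sites = pL ≈ 0.062264 × 169 = 10.522616 ≈ 11.

11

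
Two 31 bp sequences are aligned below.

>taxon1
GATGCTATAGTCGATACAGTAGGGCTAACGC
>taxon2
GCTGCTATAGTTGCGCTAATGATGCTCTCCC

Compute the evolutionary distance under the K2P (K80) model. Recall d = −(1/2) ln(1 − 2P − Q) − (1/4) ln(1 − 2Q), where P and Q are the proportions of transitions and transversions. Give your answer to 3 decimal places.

Of 31 sites, 5 differences are transitions and 8 are transversions, so P = 5/31 ≈ 0.16129 and Q = 8/31 ≈ 0.258065.
Under the Kimura two-parameter model, d = −½ ln(1 − 2P − Q) − ¼ ln(1 − 2Q).
1 − 2P − Q = 0.419355, giving −½ ln(0.419355) = 0.434519.
1 − 2Q = 0.48387, giving −¼ ln(0.48387) = 0.181485.
d = 0.434519 + 0.181485 = 0.616004.

0.616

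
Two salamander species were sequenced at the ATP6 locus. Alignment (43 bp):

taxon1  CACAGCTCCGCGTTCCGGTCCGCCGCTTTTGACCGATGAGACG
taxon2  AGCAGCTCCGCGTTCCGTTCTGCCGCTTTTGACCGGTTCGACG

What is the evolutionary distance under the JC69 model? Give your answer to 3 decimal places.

0.184

The sequences differ at 7 of 43 sites (1, 2, 18, 21, 36, 38, 39), so p = 7/43 ≈ 0.162791.
d = −(3/4) ln(1 − 4p/3) = −0.75 ln(1 − 0.217055) = −0.75 ln(0.782945)
  = −0.75 × (-0.244693) = 0.183520 substitutions/site.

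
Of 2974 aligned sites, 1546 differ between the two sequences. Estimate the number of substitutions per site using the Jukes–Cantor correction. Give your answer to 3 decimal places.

p = 1546/2974 ≈ 0.519839.
d = −(3/4) ln(1 − 4p/3) = −0.75 ln(1 − 0.693119) = −0.75 ln(0.306881)
  = −0.75 × (-1.181295) = 0.885971 substitutions/site.

0.886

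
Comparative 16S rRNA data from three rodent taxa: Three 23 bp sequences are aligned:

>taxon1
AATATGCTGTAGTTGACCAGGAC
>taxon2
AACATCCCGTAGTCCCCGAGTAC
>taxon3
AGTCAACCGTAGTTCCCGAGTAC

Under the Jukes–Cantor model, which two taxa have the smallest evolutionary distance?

taxon1–taxon2: 8/23 differ, p = 0.348, d = 0.467.
taxon1–taxon3: 9/23 differ, p = 0.391, d = 0.553.
taxon2–taxon3: 6/23 differ, p = 0.261, d = 0.321.
The smallest distance is between taxon2 and taxon3.

taxon2 and taxon3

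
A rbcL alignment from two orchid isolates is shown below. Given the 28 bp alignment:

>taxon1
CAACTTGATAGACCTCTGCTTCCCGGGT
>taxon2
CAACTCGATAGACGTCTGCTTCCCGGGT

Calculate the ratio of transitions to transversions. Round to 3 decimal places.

1.000

Transitions are A↔G and C↔T; transversions are all other mismatches.
Transitions: 1. Transversions: 1.
R = 1/1 = 1.000.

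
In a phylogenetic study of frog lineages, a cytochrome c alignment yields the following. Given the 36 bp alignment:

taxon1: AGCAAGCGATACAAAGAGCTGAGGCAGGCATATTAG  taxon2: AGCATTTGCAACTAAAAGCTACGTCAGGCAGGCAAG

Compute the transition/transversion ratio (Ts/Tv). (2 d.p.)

Transitions are A↔G and C↔T; transversions are all other mismatches.
Transitions: 5. Transversions: 9.
R = 5/9 = 0.555555… ≈ 0.56 (to 2 d.p.).

0.56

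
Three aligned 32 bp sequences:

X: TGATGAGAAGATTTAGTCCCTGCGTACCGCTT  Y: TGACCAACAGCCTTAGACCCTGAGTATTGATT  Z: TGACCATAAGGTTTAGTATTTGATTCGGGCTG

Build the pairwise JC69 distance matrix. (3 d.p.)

X–Y: 11/32 sites differ → p = 0.34375, d = −0.75 ln(1 − 0.458333) = 0.459828 ≈ 0.460.
X–Z: 13/32 sites differ → p = 0.40625, d = −0.75 ln(1 − 0.541667) = 0.585119 ≈ 0.585.
Y–Z: 14/32 sites differ → p = 0.4375, d = −0.75 ln(1 − 0.583333) = 0.656601 ≈ 0.657.

d(X,Y) = 0.460, d(X,Z) = 0.585, d(Y,Z) = 0.657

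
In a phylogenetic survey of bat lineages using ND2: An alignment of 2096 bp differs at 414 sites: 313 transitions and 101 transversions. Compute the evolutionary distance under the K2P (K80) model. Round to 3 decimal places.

0.238

P = 313/2096 ≈ 0.149332 and Q = 101/2096 ≈ 0.048187.
Under the Kimura two-parameter model, d = −½ ln(1 − 2P − Q) − ¼ ln(1 − 2Q).
1 − 2P − Q = 0.653149, giving −½ ln(0.653149) = 0.212975.
1 − 2Q = 0.903626, giving −¼ ln(0.903626) = 0.025335.
d = 0.212975 + 0.025335 = 0.238310.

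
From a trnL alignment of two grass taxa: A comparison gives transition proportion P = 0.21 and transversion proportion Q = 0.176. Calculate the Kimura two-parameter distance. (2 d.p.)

0.56

Under the Kimura two-parameter model, d = −½ ln(1 − 2P − Q) − ¼ ln(1 − 2Q).
1 − 2P − Q = 0.404, giving −½ ln(0.404) = 0.453170.
1 − 2Q = 0.648, giving −¼ ln(0.648) = 0.108466.
d = 0.453170 + 0.108466 = 0.561636.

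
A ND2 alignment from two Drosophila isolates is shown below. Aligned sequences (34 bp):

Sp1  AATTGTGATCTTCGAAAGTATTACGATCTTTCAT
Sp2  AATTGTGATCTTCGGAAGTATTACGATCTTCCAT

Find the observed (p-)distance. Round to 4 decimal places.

The sequences differ at 2 of 34 positions (sites 15, 31).
p = 2/34 = 0.058823… ≈ 0.0588 (to 4 d.p.).

0.0588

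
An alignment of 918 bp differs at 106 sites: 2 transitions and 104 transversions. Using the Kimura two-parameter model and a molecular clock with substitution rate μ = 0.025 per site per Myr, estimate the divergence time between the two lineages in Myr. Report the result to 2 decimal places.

2.54

P = 2/918 ≈ 0.002179 and Q = 104/918 ≈ 0.11329.
Under the Kimura two-parameter model, d = −½ ln(1 − 2P − Q) − ¼ ln(1 − 2Q).
1 − 2P − Q = 0.882352, giving −½ ln(0.882352) = 0.062582.
1 − 2Q = 0.77342, giving −¼ ln(0.77342) = 0.064233.
d = 0.062582 + 0.064233 = 0.126815.
Under a molecular clock d = 2μt, so t = d/(2μ) = 0.126815 / (2 × 0.025) = 2.54 Myr.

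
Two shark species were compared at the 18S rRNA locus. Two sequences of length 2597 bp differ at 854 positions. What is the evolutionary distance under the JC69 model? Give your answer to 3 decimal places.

0.433

p = 854/2597 ≈ 0.328841.
d = −(3/4) ln(1 − 4p/3) = −0.75 ln(1 − 0.438455) = −0.75 ln(0.561545)
  = −0.75 × (-0.577063) = 0.432797 substitutions/site.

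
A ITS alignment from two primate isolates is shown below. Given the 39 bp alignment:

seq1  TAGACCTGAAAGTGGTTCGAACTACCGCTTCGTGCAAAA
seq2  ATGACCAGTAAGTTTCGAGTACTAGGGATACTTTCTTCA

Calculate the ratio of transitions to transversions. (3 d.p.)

0.056

Transitions are A↔G and C↔T; transversions are all other mismatches.
Transitions: 1. Transversions: 18.
R = 1/18 = 0.055555… ≈ 0.056 (to 3 d.p.).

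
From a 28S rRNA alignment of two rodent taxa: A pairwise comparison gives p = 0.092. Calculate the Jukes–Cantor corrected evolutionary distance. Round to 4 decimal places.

d = −(3/4) ln(1 − 4p/3) = −0.75 ln(1 − 0.122667) = −0.75 ln(0.877333)
  = −0.75 × (-0.130869) = 0.098152 substitutions/site.

0.0982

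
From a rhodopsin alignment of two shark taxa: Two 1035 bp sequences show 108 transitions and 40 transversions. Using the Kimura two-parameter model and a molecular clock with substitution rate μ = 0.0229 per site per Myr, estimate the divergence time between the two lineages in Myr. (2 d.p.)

P = 108/1035 ≈ 0.104348 and Q = 40/1035 ≈ 0.038647.
Under the Kimura two-parameter model, d = −½ ln(1 − 2P − Q) − ¼ ln(1 − 2Q).
1 − 2P − Q = 0.752657, giving −½ ln(0.752657) = 0.142073.
1 − 2Q = 0.922706, giving −¼ ln(0.922706) = 0.020111.
d = 0.142073 + 0.020111 = 0.162184.
Under a molecular clock d = 2μt, so t = d/(2μ) = 0.162184 / (2 × 0.0229) = 3.54 Myr.

3.54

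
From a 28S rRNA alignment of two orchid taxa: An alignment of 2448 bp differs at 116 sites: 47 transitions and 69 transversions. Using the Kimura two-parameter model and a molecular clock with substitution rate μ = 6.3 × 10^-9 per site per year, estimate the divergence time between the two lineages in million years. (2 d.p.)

P = 47/2448 ≈ 0.019199 and Q = 69/2448 ≈ 0.028186.
Under the Kimura two-parameter model, d = −½ ln(1 − 2P − Q) − ¼ ln(1 − 2Q).
1 − 2P − Q = 0.933416, giving −½ ln(0.933416) = 0.034452.
1 − 2Q = 0.943628, giving −¼ ln(0.943628) = 0.014506.
d = 0.034452 + 0.014506 = 0.048958.
Under a molecular clock d = 2μt, so t = d/(2μ) = 0.048958 / (2 × 6.3 × 10^-9) = 3.89 million years.

3.89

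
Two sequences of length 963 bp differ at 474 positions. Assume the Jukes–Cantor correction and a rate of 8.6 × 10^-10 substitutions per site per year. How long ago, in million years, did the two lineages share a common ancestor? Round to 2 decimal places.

465.67

p = 474/963 ≈ 0.492212.
d = −(3/4) ln(1 − 4p/3) = −0.75 ln(1 − 0.656283) = −0.75 ln(0.343717)
  = −0.75 × (-1.067937) = 0.800953 substitutions/site.
Under a molecular clock d = 2μt, so t = d/(2μ) = 0.800953 / (2 × 8.6 × 10^-10) = 465.67 million years.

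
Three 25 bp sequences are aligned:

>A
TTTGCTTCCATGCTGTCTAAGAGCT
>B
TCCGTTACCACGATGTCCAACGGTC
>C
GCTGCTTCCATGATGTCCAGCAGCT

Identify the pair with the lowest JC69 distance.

A–B: 11/25 differ, p = 0.440, d = 0.663.
A–C: 6/25 differ, p = 0.240, d = 0.289.
B–C: 9/25 differ, p = 0.360, d = 0.490.
The smallest distance is between A and C.

A and C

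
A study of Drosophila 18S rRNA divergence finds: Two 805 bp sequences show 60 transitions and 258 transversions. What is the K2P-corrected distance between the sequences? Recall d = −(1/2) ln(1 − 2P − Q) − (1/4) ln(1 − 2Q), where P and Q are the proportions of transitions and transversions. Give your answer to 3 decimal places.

0.573

P = 60/805 ≈ 0.074534 and Q = 258/805 ≈ 0.320497.
Under the Kimura two-parameter model, d = −½ ln(1 − 2P − Q) − ¼ ln(1 − 2Q).
1 − 2P − Q = 0.530435, giving −½ ln(0.530435) = 0.317029.
1 − 2Q = 0.359006, giving −¼ ln(0.359006) = 0.256104.
d = 0.317029 + 0.256104 = 0.573133.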